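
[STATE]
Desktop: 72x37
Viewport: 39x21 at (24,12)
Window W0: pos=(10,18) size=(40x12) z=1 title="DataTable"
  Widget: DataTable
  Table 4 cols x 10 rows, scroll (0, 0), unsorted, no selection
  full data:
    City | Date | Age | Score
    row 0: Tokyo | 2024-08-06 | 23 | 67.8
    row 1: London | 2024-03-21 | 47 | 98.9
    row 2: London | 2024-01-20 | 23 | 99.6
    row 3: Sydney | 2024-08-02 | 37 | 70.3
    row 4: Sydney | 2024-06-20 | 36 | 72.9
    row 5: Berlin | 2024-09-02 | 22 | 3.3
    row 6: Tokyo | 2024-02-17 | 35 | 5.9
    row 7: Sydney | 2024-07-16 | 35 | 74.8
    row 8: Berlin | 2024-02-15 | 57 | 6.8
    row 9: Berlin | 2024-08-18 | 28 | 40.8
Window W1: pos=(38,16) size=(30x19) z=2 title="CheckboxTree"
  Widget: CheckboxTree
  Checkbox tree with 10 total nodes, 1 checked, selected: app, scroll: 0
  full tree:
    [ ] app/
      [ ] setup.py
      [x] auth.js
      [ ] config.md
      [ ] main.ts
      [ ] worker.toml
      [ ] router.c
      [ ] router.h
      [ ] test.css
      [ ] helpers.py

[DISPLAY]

                                       
                                       
                                       
                                       
              ┏━━━━━━━━━━━━━━━━━━━━━━━━
              ┃ CheckboxTree           
━━━━━━━━━━━━━━┠────────────────────────
              ┃>[-] app/               
──────────────┃   [ ] setup.py         
    │Age│Score┃   [x] auth.js          
────┼───┼─────┃   [ ] config.md        
8-06│23 │67.8 ┃   [ ] main.ts          
3-21│47 │98.9 ┃   [ ] worker.toml      
1-20│23 │99.6 ┃   [ ] router.c         
8-02│37 │70.3 ┃   [ ] router.h         
6-20│36 │72.9 ┃   [ ] test.css         
9-02│22 │3.3  ┃   [ ] helpers.py       
━━━━━━━━━━━━━━┃                        
              ┃                        
              ┃                        
              ┃                        


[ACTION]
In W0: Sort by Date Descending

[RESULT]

                                       
                                       
                                       
                                       
              ┏━━━━━━━━━━━━━━━━━━━━━━━━
              ┃ CheckboxTree           
━━━━━━━━━━━━━━┠────────────────────────
              ┃>[-] app/               
──────────────┃   [ ] setup.py         
   ▼│Age│Score┃   [x] auth.js          
────┼───┼─────┃   [ ] config.md        
9-02│22 │3.3  ┃   [ ] main.ts          
8-18│28 │40.8 ┃   [ ] worker.toml      
8-06│23 │67.8 ┃   [ ] router.c         
8-02│37 │70.3 ┃   [ ] router.h         
7-16│35 │74.8 ┃   [ ] test.css         
6-20│36 │72.9 ┃   [ ] helpers.py       
━━━━━━━━━━━━━━┃                        
              ┃                        
              ┃                        
              ┃                        


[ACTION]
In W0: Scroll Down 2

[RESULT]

                                       
                                       
                                       
                                       
              ┏━━━━━━━━━━━━━━━━━━━━━━━━
              ┃ CheckboxTree           
━━━━━━━━━━━━━━┠────────────────────────
              ┃>[-] app/               
──────────────┃   [ ] setup.py         
   ▼│Age│Score┃   [x] auth.js          
────┼───┼─────┃   [ ] config.md        
8-06│23 │67.8 ┃   [ ] main.ts          
8-02│37 │70.3 ┃   [ ] worker.toml      
7-16│35 │74.8 ┃   [ ] router.c         
6-20│36 │72.9 ┃   [ ] router.h         
3-21│47 │98.9 ┃   [ ] test.css         
2-17│35 │5.9  ┃   [ ] helpers.py       
━━━━━━━━━━━━━━┃                        
              ┃                        
              ┃                        
              ┃                        


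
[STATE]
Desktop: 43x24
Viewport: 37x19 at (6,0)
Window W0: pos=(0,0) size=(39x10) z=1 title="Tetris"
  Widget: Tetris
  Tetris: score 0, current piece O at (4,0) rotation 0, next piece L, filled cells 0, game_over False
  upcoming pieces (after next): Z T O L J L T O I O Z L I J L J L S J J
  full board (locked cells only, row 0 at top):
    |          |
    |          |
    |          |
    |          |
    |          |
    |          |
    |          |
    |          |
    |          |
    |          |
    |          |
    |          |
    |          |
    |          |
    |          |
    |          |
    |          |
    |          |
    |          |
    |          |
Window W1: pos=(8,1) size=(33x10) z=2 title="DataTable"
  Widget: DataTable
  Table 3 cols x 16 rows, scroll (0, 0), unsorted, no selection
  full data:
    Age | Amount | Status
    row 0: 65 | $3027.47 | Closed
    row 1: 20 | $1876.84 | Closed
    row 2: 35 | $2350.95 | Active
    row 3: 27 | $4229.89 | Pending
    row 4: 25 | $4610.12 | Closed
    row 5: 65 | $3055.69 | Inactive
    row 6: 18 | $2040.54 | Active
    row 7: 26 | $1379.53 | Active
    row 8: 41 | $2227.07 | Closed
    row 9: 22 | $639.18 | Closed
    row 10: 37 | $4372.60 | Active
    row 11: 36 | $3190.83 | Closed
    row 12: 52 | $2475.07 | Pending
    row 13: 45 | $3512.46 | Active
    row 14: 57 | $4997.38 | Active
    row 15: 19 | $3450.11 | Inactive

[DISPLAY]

━━━━━━━━━━━━━━━━━━━━━━━━━━━━━━━━┓    
is┏━━━━━━━━━━━━━━━━━━━━━━━━━━━━━━━┓  
──┃ DataTable                     ┃  
  ┠───────────────────────────────┨  
  ┃Age│Amount  │Status            ┃  
  ┃───┼────────┼────────          ┃  
  ┃65 │$3027.47│Closed            ┃  
  ┃20 │$1876.84│Closed            ┃  
  ┃35 │$2350.95│Active            ┃  
━━┃27 │$4229.89│Pending           ┃  
  ┗━━━━━━━━━━━━━━━━━━━━━━━━━━━━━━━┛  
                                     
                                     
                                     
                                     
                                     
                                     
                                     
                                     


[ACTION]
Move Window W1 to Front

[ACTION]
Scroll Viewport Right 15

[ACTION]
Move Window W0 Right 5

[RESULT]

━━━━━━━━━━━━━━━━━━━━━━━━━━━━━━━━━━━━┓
Te┏━━━━━━━━━━━━━━━━━━━━━━━━━━━━━━━┓ ┃
──┃ DataTable                     ┃─┨
  ┠───────────────────────────────┨ ┃
  ┃Age│Amount  │Status            ┃ ┃
  ┃───┼────────┼────────          ┃ ┃
  ┃65 │$3027.47│Closed            ┃ ┃
  ┃20 │$1876.84│Closed            ┃ ┃
  ┃35 │$2350.95│Active            ┃ ┃
━━┃27 │$4229.89│Pending           ┃━┛
  ┗━━━━━━━━━━━━━━━━━━━━━━━━━━━━━━━┛  
                                     
                                     
                                     
                                     
                                     
                                     
                                     
                                     


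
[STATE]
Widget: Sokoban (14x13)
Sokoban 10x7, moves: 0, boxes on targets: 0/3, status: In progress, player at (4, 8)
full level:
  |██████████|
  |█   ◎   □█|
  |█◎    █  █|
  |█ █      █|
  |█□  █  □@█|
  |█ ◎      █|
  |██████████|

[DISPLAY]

██████████    
█   ◎   □█    
█◎    █  █    
█ █      █    
█□  █  □@█    
█ ◎      █    
██████████    
Moves: 0  0/3 
              
              
              
              
              


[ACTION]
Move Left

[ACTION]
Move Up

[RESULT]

██████████    
█   ◎   □█    
█◎    █  █    
█ █    @ █    
█□  █ □  █    
█ ◎      █    
██████████    
Moves: 2  0/3 
              
              
              
              
              


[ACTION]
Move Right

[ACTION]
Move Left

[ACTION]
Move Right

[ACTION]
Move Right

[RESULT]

██████████    
█   ◎   □█    
█◎    █  █    
█ █     @█    
█□  █ □  █    
█ ◎      █    
██████████    
Moves: 5  0/3 
              
              
              
              
              


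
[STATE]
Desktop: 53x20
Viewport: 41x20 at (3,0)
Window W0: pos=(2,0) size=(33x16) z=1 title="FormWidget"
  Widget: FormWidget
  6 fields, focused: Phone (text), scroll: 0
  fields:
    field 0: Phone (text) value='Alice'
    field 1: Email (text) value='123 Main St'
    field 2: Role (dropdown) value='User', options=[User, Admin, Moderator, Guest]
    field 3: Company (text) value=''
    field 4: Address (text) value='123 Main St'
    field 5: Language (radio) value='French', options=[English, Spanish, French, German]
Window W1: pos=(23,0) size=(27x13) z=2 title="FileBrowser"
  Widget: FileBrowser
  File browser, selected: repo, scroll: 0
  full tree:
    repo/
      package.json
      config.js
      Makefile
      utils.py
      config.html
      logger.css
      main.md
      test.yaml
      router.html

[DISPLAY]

━━━━━━━━━━━━━━━━━━━━┏━━━━━━━━━━━━━━━━━━━━
 FormWidget         ┃ FileBrowser        
────────────────────┠────────────────────
> Phone:      [Alice┃> [-] repo/         
  Email:      [123 M┃    package.json    
  Role:       [User ┃    config.js       
  Company:    [     ┃    Makefile        
  Address:    [123 M┃    utils.py        
  Language:   ( ) En┃    config.html     
                    ┃    logger.css      
                    ┃    main.md         
                    ┃    test.yaml       
                    ┗━━━━━━━━━━━━━━━━━━━━
                               ┃         
                               ┃         
━━━━━━━━━━━━━━━━━━━━━━━━━━━━━━━┛         
                                         
                                         
                                         
                                         


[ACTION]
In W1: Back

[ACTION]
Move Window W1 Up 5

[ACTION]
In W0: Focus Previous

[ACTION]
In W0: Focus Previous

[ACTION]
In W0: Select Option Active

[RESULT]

━━━━━━━━━━━━━━━━━━━━┏━━━━━━━━━━━━━━━━━━━━
 FormWidget         ┃ FileBrowser        
────────────────────┠────────────────────
  Phone:      [Alice┃> [-] repo/         
  Email:      [123 M┃    package.json    
  Role:       [User ┃    config.js       
  Company:    [     ┃    Makefile        
> Address:    [123 M┃    utils.py        
  Language:   ( ) En┃    config.html     
                    ┃    logger.css      
                    ┃    main.md         
                    ┃    test.yaml       
                    ┗━━━━━━━━━━━━━━━━━━━━
                               ┃         
                               ┃         
━━━━━━━━━━━━━━━━━━━━━━━━━━━━━━━┛         
                                         
                                         
                                         
                                         


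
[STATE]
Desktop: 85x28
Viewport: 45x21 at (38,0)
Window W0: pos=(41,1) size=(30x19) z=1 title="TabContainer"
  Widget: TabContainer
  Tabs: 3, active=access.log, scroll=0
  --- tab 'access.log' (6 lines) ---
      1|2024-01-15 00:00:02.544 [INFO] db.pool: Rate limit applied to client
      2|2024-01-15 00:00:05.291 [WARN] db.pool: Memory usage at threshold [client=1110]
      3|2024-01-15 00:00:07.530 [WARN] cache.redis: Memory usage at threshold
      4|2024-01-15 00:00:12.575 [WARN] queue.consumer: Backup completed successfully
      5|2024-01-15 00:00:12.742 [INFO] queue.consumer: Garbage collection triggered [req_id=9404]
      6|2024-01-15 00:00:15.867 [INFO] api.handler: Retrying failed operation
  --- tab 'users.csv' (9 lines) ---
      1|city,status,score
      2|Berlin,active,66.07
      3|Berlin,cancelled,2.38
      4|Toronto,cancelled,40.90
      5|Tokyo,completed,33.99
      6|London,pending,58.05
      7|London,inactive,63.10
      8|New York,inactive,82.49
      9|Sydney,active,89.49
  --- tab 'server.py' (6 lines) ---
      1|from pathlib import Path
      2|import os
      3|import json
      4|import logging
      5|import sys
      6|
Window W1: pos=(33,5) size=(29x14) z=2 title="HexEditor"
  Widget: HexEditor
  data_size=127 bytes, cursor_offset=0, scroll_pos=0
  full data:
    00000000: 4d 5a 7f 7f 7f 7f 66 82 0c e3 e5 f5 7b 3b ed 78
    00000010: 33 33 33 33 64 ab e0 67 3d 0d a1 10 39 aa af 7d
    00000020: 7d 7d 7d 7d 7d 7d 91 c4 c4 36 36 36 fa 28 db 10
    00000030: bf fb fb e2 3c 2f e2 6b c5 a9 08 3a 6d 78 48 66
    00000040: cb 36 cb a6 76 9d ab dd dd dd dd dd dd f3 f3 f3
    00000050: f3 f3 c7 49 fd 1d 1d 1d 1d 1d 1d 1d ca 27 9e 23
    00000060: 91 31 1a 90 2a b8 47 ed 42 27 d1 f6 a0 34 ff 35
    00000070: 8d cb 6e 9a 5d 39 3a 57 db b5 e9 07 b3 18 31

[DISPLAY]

                                             
   ┏━━━━━━━━━━━━━━━━━━━━━━━━━━━━┓            
   ┃ TabContainer               ┃            
   ┠────────────────────────────┨            
   ┃[access.log]│ users.csv │ se┃            
━━━━━━━━━━━━━━━━━━━━━━━┓────────┃            
Editor                 ┃544 [INF┃            
───────────────────────┨291 [WAR┃            
0000  4D 5a 7f 7f 7f 7f┃530 [WAR┃            
0010  33 33 33 33 64 ab┃575 [WAR┃            
0020  7d 7d 7d 7d 7d 7d┃742 [INF┃            
0030  bf fb fb e2 3c 2f┃867 [INF┃            
0040  cb 36 cb a6 76 9d┃        ┃            
0050  f3 f3 c7 49 fd 1d┃        ┃            
0060  91 31 1a 90 2a b8┃        ┃            
0070  8d cb 6e 9a 5d 39┃        ┃            
                       ┃        ┃            
                       ┃        ┃            
━━━━━━━━━━━━━━━━━━━━━━━┛        ┃            
   ┗━━━━━━━━━━━━━━━━━━━━━━━━━━━━┛            
                                             


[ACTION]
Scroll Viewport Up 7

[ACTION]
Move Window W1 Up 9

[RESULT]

━━━━━━━━━━━━━━━━━━━━━━━┓                     
Editor                 ┃━━━━━━━━┓            
───────────────────────┨        ┃            
0000  4D 5a 7f 7f 7f 7f┃────────┨            
0010  33 33 33 33 64 ab┃csv │ se┃            
0020  7d 7d 7d 7d 7d 7d┃────────┃            
0030  bf fb fb e2 3c 2f┃544 [INF┃            
0040  cb 36 cb a6 76 9d┃291 [WAR┃            
0050  f3 f3 c7 49 fd 1d┃530 [WAR┃            
0060  91 31 1a 90 2a b8┃575 [WAR┃            
0070  8d cb 6e 9a 5d 39┃742 [INF┃            
                       ┃867 [INF┃            
                       ┃        ┃            
━━━━━━━━━━━━━━━━━━━━━━━┛        ┃            
   ┃                            ┃            
   ┃                            ┃            
   ┃                            ┃            
   ┃                            ┃            
   ┃                            ┃            
   ┗━━━━━━━━━━━━━━━━━━━━━━━━━━━━┛            
                                             


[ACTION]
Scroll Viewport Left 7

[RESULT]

  ┏━━━━━━━━━━━━━━━━━━━━━━━━━━━┓              
  ┃ HexEditor                 ┃━━━━━━━━┓     
  ┠───────────────────────────┨        ┃     
  ┃00000000  4D 5a 7f 7f 7f 7f┃────────┨     
  ┃00000010  33 33 33 33 64 ab┃csv │ se┃     
  ┃00000020  7d 7d 7d 7d 7d 7d┃────────┃     
  ┃00000030  bf fb fb e2 3c 2f┃544 [INF┃     
  ┃00000040  cb 36 cb a6 76 9d┃291 [WAR┃     
  ┃00000050  f3 f3 c7 49 fd 1d┃530 [WAR┃     
  ┃00000060  91 31 1a 90 2a b8┃575 [WAR┃     
  ┃00000070  8d cb 6e 9a 5d 39┃742 [INF┃     
  ┃                           ┃867 [INF┃     
  ┃                           ┃        ┃     
  ┗━━━━━━━━━━━━━━━━━━━━━━━━━━━┛        ┃     
          ┃                            ┃     
          ┃                            ┃     
          ┃                            ┃     
          ┃                            ┃     
          ┃                            ┃     
          ┗━━━━━━━━━━━━━━━━━━━━━━━━━━━━┛     
                                             


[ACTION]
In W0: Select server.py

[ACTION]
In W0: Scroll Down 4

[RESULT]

  ┏━━━━━━━━━━━━━━━━━━━━━━━━━━━┓              
  ┃ HexEditor                 ┃━━━━━━━━┓     
  ┠───────────────────────────┨        ┃     
  ┃00000000  4D 5a 7f 7f 7f 7f┃────────┨     
  ┃00000010  33 33 33 33 64 ab┃csv │[se┃     
  ┃00000020  7d 7d 7d 7d 7d 7d┃────────┃     
  ┃00000030  bf fb fb e2 3c 2f┃        ┃     
  ┃00000040  cb 36 cb a6 76 9d┃        ┃     
  ┃00000050  f3 f3 c7 49 fd 1d┃        ┃     
  ┃00000060  91 31 1a 90 2a b8┃        ┃     
  ┃00000070  8d cb 6e 9a 5d 39┃        ┃     
  ┃                           ┃        ┃     
  ┃                           ┃        ┃     
  ┗━━━━━━━━━━━━━━━━━━━━━━━━━━━┛        ┃     
          ┃                            ┃     
          ┃                            ┃     
          ┃                            ┃     
          ┃                            ┃     
          ┃                            ┃     
          ┗━━━━━━━━━━━━━━━━━━━━━━━━━━━━┛     
                                             


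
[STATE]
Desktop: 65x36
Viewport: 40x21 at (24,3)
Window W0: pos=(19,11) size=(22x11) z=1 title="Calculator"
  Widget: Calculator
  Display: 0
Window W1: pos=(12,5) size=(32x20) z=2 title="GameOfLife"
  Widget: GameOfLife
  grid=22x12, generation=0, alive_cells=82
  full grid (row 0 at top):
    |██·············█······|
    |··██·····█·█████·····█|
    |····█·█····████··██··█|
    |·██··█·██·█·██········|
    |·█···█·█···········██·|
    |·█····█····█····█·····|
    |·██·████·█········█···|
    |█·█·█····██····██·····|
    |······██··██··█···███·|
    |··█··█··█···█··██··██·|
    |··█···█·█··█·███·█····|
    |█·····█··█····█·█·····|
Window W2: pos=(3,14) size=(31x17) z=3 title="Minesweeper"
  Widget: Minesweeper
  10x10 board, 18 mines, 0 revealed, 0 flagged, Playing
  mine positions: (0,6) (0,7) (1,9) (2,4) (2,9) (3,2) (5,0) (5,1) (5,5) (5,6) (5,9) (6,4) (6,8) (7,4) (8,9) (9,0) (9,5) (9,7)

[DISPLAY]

                                        
                                        
━━━━━━━━━━━━━━━━━━━┓                    
                   ┃                    
───────────────────┨                    
                   ┃                    
····█······        ┃                    
█████·····█        ┃                    
████··██··█        ┃                    
·██········        ┃                    
········██·        ┃                    
━━━━━━━━━┓·        ┃                    
         ┃·        ┃                    
─────────┨·        ┃                    
         ┃·        ┃                    
         ┃·        ┃                    
         ┃·        ┃                    
         ┃·        ┃                    
         ┃         ┃                    
         ┃         ┃                    
         ┃         ┃                    


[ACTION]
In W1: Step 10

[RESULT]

                                        
                                        
━━━━━━━━━━━━━━━━━━━┓                    
                   ┃                    
───────────────────┨                    
                   ┃                    
···········        ┃                    
···█·······        ┃                    
█·█·██·····        ┃                    
··█···█····        ┃                    
█·█···█····        ┃                    
━━━━━━━━━┓·        ┃                    
         ┃·        ┃                    
─────────┨·        ┃                    
         ┃·        ┃                    
         ┃·        ┃                    
         ┃·        ┃                    
         ┃·        ┃                    
         ┃         ┃                    
         ┃         ┃                    
         ┃         ┃                    


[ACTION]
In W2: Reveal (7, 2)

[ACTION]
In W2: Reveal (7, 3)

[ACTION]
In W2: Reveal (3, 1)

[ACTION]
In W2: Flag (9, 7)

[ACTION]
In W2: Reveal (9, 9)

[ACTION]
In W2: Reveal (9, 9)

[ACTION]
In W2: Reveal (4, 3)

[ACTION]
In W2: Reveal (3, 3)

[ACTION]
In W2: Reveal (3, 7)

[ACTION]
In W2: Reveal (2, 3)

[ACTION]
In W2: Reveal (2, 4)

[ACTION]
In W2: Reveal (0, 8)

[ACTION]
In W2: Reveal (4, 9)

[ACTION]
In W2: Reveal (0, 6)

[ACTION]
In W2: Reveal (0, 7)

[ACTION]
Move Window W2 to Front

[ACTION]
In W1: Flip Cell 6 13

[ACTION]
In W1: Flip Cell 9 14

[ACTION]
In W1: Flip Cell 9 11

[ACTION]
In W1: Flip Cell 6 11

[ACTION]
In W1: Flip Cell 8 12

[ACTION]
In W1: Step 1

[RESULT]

                                        
                                        
━━━━━━━━━━━━━━━━━━━┓                    
                   ┃                    
───────────────────┨                    
                   ┃                    
···········        ┃                    
···██······        ┃                    
·██·██·····        ┃                    
··█···█····        ┃                    
·███·██····        ┃                    
━━━━━━━━━┓·        ┃                    
         ┃·        ┃                    
─────────┨·        ┃                    
         ┃·        ┃                    
         ┃·        ┃                    
         ┃·        ┃                    
         ┃·        ┃                    
         ┃         ┃                    
         ┃         ┃                    
         ┃         ┃                    


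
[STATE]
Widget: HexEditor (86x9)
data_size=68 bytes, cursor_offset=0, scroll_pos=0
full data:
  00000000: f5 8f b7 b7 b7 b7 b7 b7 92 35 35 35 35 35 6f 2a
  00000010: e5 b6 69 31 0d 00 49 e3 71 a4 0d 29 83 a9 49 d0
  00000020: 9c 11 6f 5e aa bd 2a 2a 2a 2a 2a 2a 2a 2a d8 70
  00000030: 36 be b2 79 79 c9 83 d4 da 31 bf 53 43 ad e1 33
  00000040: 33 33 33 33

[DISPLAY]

00000000  F5 8f b7 b7 b7 b7 b7 b7  92 35 35 35 35 35 6f 2a  |.........55555o*|        
00000010  e5 b6 69 31 0d 00 49 e3  71 a4 0d 29 83 a9 49 d0  |..i1..I.q..)..I.|        
00000020  9c 11 6f 5e aa bd 2a 2a  2a 2a 2a 2a 2a 2a d8 70  |..o^..********.p|        
00000030  36 be b2 79 79 c9 83 d4  da 31 bf 53 43 ad e1 33  |6..yy....1.SC..3|        
00000040  33 33 33 33                                       |3333            |        
                                                                                      
                                                                                      
                                                                                      
                                                                                      


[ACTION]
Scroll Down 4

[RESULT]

00000040  33 33 33 33                                       |3333            |        
                                                                                      
                                                                                      
                                                                                      
                                                                                      
                                                                                      
                                                                                      
                                                                                      
                                                                                      


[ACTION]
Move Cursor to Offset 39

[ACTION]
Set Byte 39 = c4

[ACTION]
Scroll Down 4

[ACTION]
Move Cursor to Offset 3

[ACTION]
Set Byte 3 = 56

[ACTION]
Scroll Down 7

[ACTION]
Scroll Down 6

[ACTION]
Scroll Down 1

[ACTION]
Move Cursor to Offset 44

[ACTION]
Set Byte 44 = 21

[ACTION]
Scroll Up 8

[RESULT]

00000000  f5 8f b7 56 b7 b7 b7 b7  92 35 35 35 35 35 6f 2a  |...V.....55555o*|        
00000010  e5 b6 69 31 0d 00 49 e3  71 a4 0d 29 83 a9 49 d0  |..i1..I.q..)..I.|        
00000020  9c 11 6f 5e aa bd 2a c4  2a 2a 2a 2a 21 2a d8 70  |..o^..*.****!*.p|        
00000030  36 be b2 79 79 c9 83 d4  da 31 bf 53 43 ad e1 33  |6..yy....1.SC..3|        
00000040  33 33 33 33                                       |3333            |        
                                                                                      
                                                                                      
                                                                                      
                                                                                      


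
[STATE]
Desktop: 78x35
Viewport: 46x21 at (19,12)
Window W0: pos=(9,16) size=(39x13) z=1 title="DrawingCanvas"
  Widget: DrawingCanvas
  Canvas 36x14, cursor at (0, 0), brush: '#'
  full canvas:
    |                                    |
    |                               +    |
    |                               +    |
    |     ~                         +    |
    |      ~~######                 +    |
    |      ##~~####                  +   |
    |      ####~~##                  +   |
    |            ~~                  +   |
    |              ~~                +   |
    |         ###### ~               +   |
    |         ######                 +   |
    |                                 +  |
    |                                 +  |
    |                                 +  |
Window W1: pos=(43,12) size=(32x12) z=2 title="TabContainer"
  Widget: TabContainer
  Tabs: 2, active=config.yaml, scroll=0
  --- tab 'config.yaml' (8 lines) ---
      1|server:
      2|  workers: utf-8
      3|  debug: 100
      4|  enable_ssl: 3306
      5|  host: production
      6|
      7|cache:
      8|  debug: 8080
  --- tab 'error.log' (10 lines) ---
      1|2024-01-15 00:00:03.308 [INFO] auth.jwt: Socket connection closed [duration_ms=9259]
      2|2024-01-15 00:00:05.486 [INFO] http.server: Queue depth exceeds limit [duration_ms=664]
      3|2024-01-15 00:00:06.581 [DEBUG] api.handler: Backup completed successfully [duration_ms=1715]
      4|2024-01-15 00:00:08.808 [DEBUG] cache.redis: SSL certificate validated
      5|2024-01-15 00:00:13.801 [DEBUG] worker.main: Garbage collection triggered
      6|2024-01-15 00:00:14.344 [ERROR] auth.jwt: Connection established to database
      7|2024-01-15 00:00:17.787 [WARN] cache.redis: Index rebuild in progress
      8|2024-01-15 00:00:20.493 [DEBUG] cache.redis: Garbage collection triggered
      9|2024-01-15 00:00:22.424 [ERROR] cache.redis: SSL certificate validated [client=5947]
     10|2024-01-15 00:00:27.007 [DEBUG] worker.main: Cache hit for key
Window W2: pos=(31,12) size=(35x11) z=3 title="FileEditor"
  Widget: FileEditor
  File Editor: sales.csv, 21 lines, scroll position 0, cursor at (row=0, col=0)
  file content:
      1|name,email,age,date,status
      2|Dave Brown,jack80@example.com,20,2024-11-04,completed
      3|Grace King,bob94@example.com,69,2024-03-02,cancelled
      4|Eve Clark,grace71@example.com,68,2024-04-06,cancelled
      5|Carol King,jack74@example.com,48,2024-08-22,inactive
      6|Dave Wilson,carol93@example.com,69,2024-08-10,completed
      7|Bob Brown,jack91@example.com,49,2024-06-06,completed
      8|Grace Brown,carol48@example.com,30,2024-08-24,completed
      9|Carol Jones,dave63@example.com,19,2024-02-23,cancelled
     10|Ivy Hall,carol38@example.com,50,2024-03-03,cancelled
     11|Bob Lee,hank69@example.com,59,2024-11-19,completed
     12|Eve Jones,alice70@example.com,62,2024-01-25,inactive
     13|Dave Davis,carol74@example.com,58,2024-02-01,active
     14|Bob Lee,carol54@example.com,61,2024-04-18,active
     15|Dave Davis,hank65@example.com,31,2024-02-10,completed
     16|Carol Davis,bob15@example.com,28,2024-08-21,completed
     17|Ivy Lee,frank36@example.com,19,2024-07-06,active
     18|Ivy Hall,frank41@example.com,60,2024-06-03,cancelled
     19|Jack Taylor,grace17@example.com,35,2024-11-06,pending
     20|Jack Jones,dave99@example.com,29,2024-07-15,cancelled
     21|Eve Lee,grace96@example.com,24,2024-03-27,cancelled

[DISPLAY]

            ┏━━━━━━━━━━━━━━━━━━━━━━━━━━━━━━━━━
            ┃ FileEditor                      
            ┠─────────────────────────────────
            ┃█ame,email,age,date,status      ▲
━━━━━━━━━━━━┃Dave Brown,jack80@example.com,20█
anvas       ┃Grace King,bob94@example.com,69,░
────────────┃Eve Clark,grace71@example.com,68░
            ┃Carol King,jack74@example.com,48░
            ┃Dave Wilson,carol93@example.com,░
            ┃Bob Brown,jack91@example.com,49,▼
            ┗━━━━━━━━━━━━━━━━━━━━━━━━━━━━━━━━━
#####                 + ┗━━━━━━━━━━━━━━━━━━━━━
~####                  +    ┃                 
#~~##                  +    ┃                 
   ~~                  +    ┃                 
     ~~                +    ┃                 
━━━━━━━━━━━━━━━━━━━━━━━━━━━━┛                 
                                              
                                              
                                              
                                              


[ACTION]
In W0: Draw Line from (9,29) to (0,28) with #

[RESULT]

            ┏━━━━━━━━━━━━━━━━━━━━━━━━━━━━━━━━━
            ┃ FileEditor                      
            ┠─────────────────────────────────
            ┃█ame,email,age,date,status      ▲
━━━━━━━━━━━━┃Dave Brown,jack80@example.com,20█
anvas       ┃Grace King,bob94@example.com,69,░
────────────┃Eve Clark,grace71@example.com,68░
            ┃Carol King,jack74@example.com,48░
            ┃Dave Wilson,carol93@example.com,░
            ┃Bob Brown,jack91@example.com,49,▼
            ┗━━━━━━━━━━━━━━━━━━━━━━━━━━━━━━━━━
#####              #  + ┗━━━━━━━━━━━━━━━━━━━━━
~####               #  +    ┃                 
#~~##               #  +    ┃                 
   ~~               #  +    ┃                 
     ~~             #  +    ┃                 
━━━━━━━━━━━━━━━━━━━━━━━━━━━━┛                 
                                              
                                              
                                              
                                              


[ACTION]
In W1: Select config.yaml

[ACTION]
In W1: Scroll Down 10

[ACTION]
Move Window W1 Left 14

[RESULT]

          ┏━┏━━━━━━━━━━━━━━━━━━━━━━━━━━━━━━━━━
          ┃ ┃ FileEditor                      
          ┠─┠─────────────────────────────────
          ┃[┃█ame,email,age,date,status      ▲
━━━━━━━━━━┃─┃Dave Brown,jack80@example.com,20█
anvas     ┃ ┃Grace King,bob94@example.com,69,░
──────────┃ ┃Eve Clark,grace71@example.com,68░
          ┃ ┃Carol King,jack74@example.com,48░
          ┃ ┃Dave Wilson,carol93@example.com,░
          ┃ ┃Bob Brown,jack91@example.com,49,▼
          ┃ ┗━━━━━━━━━━━━━━━━━━━━━━━━━━━━━━━━━
#####     ┗━━━━━━━━━━━━━━━━━━━━━━━━━━━━━━┛    
~####               #  +    ┃                 
#~~##               #  +    ┃                 
   ~~               #  +    ┃                 
     ~~             #  +    ┃                 
━━━━━━━━━━━━━━━━━━━━━━━━━━━━┛                 
                                              
                                              
                                              
                                              


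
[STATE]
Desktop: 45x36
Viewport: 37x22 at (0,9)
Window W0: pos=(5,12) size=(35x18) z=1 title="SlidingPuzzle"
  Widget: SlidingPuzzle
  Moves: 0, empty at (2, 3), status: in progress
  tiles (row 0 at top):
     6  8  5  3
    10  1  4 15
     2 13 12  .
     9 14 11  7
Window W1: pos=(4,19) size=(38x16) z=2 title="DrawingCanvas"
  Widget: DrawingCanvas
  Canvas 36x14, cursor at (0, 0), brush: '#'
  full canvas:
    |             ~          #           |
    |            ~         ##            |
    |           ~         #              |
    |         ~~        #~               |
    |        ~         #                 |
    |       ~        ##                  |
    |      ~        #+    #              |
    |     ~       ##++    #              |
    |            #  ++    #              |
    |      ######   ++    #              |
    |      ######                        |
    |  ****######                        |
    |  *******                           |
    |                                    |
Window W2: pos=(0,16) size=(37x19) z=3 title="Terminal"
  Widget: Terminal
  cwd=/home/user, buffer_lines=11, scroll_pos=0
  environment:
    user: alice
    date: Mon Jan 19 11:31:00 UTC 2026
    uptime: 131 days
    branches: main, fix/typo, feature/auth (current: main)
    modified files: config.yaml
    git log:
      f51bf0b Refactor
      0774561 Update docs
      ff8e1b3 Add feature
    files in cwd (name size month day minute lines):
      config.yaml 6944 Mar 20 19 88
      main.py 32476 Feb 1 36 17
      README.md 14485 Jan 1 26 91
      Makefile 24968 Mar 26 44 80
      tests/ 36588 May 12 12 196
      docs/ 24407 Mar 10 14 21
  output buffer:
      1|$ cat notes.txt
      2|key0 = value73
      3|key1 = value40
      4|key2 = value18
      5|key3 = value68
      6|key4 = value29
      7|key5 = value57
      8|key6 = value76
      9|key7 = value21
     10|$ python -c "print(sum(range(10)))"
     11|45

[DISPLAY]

                                     
                                     
                                     
     ┏━━━━━━━━━━━━━━━━━━━━━━━━━━━━━━━
     ┃ SlidingPuzzle                 
     ┠───────────────────────────────
     ┃┌────┬────┬────┬────┐          
┏━━━━━━━━━━━━━━━━━━━━━━━━━━━━━━━━━━━┓
┃ Terminal                          ┃
┠───────────────────────────────────┨
┃$ cat notes.txt                    ┃
┃key0 = value73                     ┃
┃key1 = value40                     ┃
┃key2 = value18                     ┃
┃key3 = value68                     ┃
┃key4 = value29                     ┃
┃key5 = value57                     ┃
┃key6 = value76                     ┃
┃key7 = value21                     ┃
┃$ python -c "print(sum(range(10)))"┃
┃45                                 ┃
┃$ █                                ┃


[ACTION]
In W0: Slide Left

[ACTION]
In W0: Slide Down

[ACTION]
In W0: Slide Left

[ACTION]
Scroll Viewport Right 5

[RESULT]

                                     
                                     
                                     
┏━━━━━━━━━━━━━━━━━━━━━━━━━━━━━━━━━┓  
┃ SlidingPuzzle                   ┃  
┠─────────────────────────────────┨  
┃┌────┬────┬────┬────┐            ┃  
━━━━━━━━━━━━━━━━━━━━━━━━━━━━━━━┓  ┃  
minal                          ┃  ┃  
───────────────────────────────┨  ┃  
t notes.txt                    ┃━━━━┓
 = value73                     ┃    ┃
 = value40                     ┃────┨
 = value18                     ┃    ┃
 = value68                     ┃    ┃
 = value29                     ┃    ┃
 = value57                     ┃    ┃
 = value76                     ┃    ┃
 = value21                     ┃    ┃
thon -c "print(sum(range(10)))"┃    ┃
                               ┃    ┃
                               ┃    ┃
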